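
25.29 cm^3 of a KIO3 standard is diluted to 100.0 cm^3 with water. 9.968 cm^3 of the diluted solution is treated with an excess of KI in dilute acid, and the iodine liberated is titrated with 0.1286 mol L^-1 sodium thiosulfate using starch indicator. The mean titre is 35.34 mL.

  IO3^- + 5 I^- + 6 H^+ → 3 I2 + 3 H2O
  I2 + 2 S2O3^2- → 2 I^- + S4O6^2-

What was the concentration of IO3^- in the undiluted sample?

0.3005 mol/L

n(S2O3^2-) = 0.03534 × 0.1286 = 4.545 × 10^-3 mol
n(I2) = n(S2O3^2-)/2 = 2.272 × 10^-3 mol
From the 1:3 ratio, n(IO3^-) in the aliquot = 1/3 × 2.272 × 10^-3 = 7.575 × 10^-4 mol
[IO3^-]_dilute = 7.575 × 10^-4 / 0.009968 = 0.07599 mol/L
[IO3^-]_original = 0.07599 × 100.0/25.29 = 0.3005 mol/L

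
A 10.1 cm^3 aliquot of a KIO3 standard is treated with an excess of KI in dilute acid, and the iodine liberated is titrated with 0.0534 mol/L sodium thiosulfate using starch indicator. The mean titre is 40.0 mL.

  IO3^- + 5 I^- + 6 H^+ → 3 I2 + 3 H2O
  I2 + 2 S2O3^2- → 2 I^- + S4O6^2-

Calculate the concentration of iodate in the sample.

0.0352 mol/L

n(S2O3^2-) = 0.0400 × 0.0534 = 2.14 × 10^-3 mol
n(I2) = n(S2O3^2-)/2 = 1.07 × 10^-3 mol
From the 1:3 ratio, n(IO3^-) in the aliquot = 1/3 × 1.07 × 10^-3 = 3.56 × 10^-4 mol
[IO3^-] = 3.56 × 10^-4 / 0.0101 = 0.0352 mol/L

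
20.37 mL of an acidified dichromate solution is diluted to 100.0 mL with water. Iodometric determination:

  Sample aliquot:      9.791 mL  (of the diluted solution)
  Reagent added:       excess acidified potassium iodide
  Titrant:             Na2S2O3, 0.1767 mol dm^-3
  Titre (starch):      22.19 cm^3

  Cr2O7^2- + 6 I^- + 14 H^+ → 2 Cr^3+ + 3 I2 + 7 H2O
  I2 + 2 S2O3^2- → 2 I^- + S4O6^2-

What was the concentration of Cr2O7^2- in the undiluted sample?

n(S2O3^2-) = 0.02219 × 0.1767 = 3.921 × 10^-3 mol
n(I2) = n(S2O3^2-)/2 = 1.960 × 10^-3 mol
From the 1:3 ratio, n(Cr2O7^2-) in the aliquot = 1/3 × 1.960 × 10^-3 = 6.535 × 10^-4 mol
[Cr2O7^2-]_dilute = 6.535 × 10^-4 / 0.009791 = 0.06674 mol/L
[Cr2O7^2-]_original = 0.06674 × 100.0/20.37 = 0.3277 mol/L

0.3277 mol/L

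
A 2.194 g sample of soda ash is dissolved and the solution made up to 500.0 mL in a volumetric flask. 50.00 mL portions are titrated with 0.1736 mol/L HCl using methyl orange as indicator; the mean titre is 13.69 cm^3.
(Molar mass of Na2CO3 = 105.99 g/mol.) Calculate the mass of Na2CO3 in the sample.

1.259 g

Na2CO3 + 2 HCl → 2 NaCl + H2O + CO2
n(HCl) per titration = 0.01369 × 0.1736 = 2.377 × 10^-3 mol
From the 1:2 ratio, n(Na2CO3) in each aliquot = 1/2 × 2.377 × 10^-3 = 1.188 × 10^-3 mol
n(Na2CO3) in the whole flask = 1.188 × 10^-3 × 500.0/50.00 = 0.01188 mol
mass of Na2CO3 = 0.01188 × 105.99 = 1.259 g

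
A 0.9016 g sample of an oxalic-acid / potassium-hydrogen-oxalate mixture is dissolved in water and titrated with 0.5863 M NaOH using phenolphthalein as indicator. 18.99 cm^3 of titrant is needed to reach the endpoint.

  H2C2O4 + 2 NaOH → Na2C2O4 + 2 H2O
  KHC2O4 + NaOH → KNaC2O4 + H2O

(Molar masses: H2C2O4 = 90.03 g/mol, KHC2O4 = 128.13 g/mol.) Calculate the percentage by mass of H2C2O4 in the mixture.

31.54 %

n(NaOH) = 0.01899 × 0.5863 = 0.01113 mol
Let x = n(H2C2O4), y = n(KHC2O4).
Titrant: 2x + 1y = 0.01113;  mass: 90.03x + 128.13y = 0.9016
Solving, x = 3.158 × 10^-3 mol, y = 4.818 × 10^-3 mol
mass of H2C2O4 = 3.158 × 10^-3 × 90.03 = 0.2843 g
% H2C2O4 = 0.2843 / 0.9016 × 100 = 31.54 %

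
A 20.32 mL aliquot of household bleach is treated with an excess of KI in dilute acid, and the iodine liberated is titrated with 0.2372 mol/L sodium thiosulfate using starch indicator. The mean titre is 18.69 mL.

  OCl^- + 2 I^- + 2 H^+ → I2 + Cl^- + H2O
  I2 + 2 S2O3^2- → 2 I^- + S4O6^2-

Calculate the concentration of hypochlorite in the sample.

n(S2O3^2-) = 0.01869 × 0.2372 = 4.433 × 10^-3 mol
n(I2) = n(S2O3^2-)/2 = 2.217 × 10^-3 mol
n(OCl^-) in the aliquot = 2.217 × 10^-3 mol (1:1 ratio)
[OCl^-] = 2.217 × 10^-3 / 0.02032 = 0.1091 mol/L

0.1091 mol/L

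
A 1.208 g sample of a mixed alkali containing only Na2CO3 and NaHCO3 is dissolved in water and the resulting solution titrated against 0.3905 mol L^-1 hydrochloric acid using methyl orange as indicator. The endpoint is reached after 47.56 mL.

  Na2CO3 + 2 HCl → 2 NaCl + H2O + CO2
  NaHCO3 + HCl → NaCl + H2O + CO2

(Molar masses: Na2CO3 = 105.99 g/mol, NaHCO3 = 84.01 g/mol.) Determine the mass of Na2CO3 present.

0.6019 g

n(HCl) = 0.04756 × 0.3905 = 0.01857 mol
Let x = n(Na2CO3), y = n(NaHCO3).
Titrant: 2x + 1y = 0.01857;  mass: 105.99x + 84.01y = 1.208
Solving, x = 5.679 × 10^-3 mol, y = 7.215 × 10^-3 mol
mass of Na2CO3 = 5.679 × 10^-3 × 105.99 = 0.6019 g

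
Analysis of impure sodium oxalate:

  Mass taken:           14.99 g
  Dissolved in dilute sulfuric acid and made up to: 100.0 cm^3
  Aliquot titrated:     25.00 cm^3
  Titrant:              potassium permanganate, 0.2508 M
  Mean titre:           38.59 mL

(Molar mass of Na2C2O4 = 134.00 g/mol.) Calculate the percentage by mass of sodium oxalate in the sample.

2 MnO4^- + 5 C2O4^2- + 16 H^+ → 2 Mn^2+ + 10 CO2 + 8 H2O
n(KMnO4) per titration = 0.03859 × 0.2508 = 9.678 × 10^-3 mol
From the 5:2 ratio, n(Na2C2O4) in each aliquot = 5/2 × 9.678 × 10^-3 = 0.02420 mol
n(Na2C2O4) in the whole flask = 0.02420 × 100.0/25.00 = 0.09678 mol
mass of Na2C2O4 = 0.09678 × 134.00 = 12.97 g
% Na2C2O4 = 12.97 / 14.99 × 100 = 86.52 %

86.52 %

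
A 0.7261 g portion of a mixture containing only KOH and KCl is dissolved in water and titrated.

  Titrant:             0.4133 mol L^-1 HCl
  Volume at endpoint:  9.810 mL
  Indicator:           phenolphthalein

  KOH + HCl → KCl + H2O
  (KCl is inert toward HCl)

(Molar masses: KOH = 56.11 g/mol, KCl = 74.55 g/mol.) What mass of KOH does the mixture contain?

n(HCl) = 0.009810 × 0.4133 = 4.054 × 10^-3 mol
Let x = n(KOH), y = n(KCl).
Titrant: 1x = 4.054 × 10^-3;  mass: 56.11x + 74.55y = 0.7261
Solving, x = 4.054 × 10^-3 mol, y = 6.688 × 10^-3 mol
mass of KOH = 4.054 × 10^-3 × 56.11 = 0.2275 g

0.2275 g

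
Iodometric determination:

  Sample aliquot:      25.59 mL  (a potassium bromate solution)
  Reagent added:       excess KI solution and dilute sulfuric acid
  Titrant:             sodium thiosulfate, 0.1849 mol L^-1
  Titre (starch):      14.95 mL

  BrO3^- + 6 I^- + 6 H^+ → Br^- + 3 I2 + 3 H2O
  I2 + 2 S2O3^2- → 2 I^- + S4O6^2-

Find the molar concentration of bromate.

n(S2O3^2-) = 0.01495 × 0.1849 = 2.764 × 10^-3 mol
n(I2) = n(S2O3^2-)/2 = 1.382 × 10^-3 mol
From the 1:3 ratio, n(BrO3^-) in the aliquot = 1/3 × 1.382 × 10^-3 = 4.607 × 10^-4 mol
[BrO3^-] = 4.607 × 10^-4 / 0.02559 = 0.01800 mol/L

0.01800 mol/L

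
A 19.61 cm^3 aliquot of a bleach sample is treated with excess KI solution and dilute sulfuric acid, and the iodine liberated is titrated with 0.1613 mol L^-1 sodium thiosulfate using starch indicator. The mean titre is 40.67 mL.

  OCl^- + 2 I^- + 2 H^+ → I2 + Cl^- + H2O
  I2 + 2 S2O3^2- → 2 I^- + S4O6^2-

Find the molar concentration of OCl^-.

0.1673 mol/L

n(S2O3^2-) = 0.04067 × 0.1613 = 6.560 × 10^-3 mol
n(I2) = n(S2O3^2-)/2 = 3.280 × 10^-3 mol
n(OCl^-) in the aliquot = 3.280 × 10^-3 mol (1:1 ratio)
[OCl^-] = 3.280 × 10^-3 / 0.01961 = 0.1673 mol/L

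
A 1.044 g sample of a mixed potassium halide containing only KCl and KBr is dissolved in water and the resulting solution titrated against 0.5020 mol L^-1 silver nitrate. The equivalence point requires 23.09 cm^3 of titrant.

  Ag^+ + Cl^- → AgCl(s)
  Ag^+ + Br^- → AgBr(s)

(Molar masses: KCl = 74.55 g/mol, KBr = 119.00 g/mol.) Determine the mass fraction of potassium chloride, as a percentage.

53.87 %

n(AgNO3) = 0.02309 × 0.5020 = 0.01159 mol
Let x = n(KCl), y = n(KBr).
Titrant: 1x + 1y = 0.01159;  mass: 74.55x + 119.00y = 1.044
Solving, x = 7.544 × 10^-3 mol, y = 4.047 × 10^-3 mol
mass of KCl = 7.544 × 10^-3 × 74.55 = 0.5624 g
% KCl = 0.5624 / 1.044 × 100 = 53.87 %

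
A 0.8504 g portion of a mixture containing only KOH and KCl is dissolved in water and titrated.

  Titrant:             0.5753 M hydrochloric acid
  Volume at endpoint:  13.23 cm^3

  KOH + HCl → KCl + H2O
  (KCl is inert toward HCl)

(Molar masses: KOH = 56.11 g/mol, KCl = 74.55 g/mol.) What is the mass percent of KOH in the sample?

n(HCl) = 0.01323 × 0.5753 = 7.611 × 10^-3 mol
Let x = n(KOH), y = n(KCl).
Titrant: 1x = 7.611 × 10^-3;  mass: 56.11x + 74.55y = 0.8504
Solving, x = 7.611 × 10^-3 mol, y = 5.679 × 10^-3 mol
mass of KOH = 7.611 × 10^-3 × 56.11 = 0.4271 g
% KOH = 0.4271 / 0.8504 × 100 = 50.22 %

50.22 %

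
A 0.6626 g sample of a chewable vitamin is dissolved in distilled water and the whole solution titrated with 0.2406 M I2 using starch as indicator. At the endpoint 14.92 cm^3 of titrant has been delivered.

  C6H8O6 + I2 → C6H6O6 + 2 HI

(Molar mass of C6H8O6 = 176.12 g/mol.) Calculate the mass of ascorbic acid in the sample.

0.6322 g

n(I2) = 0.01492 L × 0.2406 mol/L = 3.590 × 10^-3 mol
n(C6H8O6) = 3.590 × 10^-3 mol (1:1 ratio)
mass of C6H8O6 = 3.590 × 10^-3 × 176.12 g/mol = 0.6322 g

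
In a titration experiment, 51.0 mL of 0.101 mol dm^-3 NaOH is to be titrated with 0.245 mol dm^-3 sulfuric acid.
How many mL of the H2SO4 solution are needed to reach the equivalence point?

2 NaOH + H2SO4 → Na2SO4 + 2 H2O
n(NaOH) = 0.0510 L × 0.101 mol/L = 5.15 × 10^-3 mol
From the 1:2 stoichiometry, n(H2SO4) = 1/2 × 5.15 × 10^-3 = 2.58 × 10^-3 mol
V(H2SO4) = 2.58 × 10^-3 mol / 0.245 mol/L = 0.0105 L = 10.5 mL

10.5 mL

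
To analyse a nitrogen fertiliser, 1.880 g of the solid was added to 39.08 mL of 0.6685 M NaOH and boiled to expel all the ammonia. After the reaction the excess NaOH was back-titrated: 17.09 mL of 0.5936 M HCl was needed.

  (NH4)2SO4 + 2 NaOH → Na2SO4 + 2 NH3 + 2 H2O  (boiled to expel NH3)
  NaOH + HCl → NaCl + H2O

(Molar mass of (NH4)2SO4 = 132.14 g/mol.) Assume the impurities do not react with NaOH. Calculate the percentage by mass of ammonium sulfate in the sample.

n(NaOH) added = 0.03908 × 0.6685 = 0.02612 mol
n(HCl) used in back-titration = 0.01709 × 0.5936 = 0.01014 mol
n(NaOH) left over = 0.01014 mol (1:1 ratio)
n(NaOH) consumed by analyte = 0.02612 − 0.01014 = 0.01598 mol
From the 1:2 ratio, n((NH4)2SO4) = 1/2 × 0.01598 = 7.990 × 10^-3 mol
mass of (NH4)2SO4 = 7.990 × 10^-3 × 132.14 = 1.056 g
% (NH4)2SO4 = 1.056 / 1.880 × 100 = 56.16 %

56.16 %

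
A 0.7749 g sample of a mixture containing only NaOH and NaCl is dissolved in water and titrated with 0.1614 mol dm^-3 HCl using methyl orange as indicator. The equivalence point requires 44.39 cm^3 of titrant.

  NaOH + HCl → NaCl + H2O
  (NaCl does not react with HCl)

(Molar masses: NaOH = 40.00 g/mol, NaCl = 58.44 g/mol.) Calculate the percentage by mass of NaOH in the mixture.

n(HCl) = 0.04439 × 0.1614 = 7.165 × 10^-3 mol
Let x = n(NaOH), y = n(NaCl).
Titrant: 1x = 7.165 × 10^-3;  mass: 40.00x + 58.44y = 0.7749
Solving, x = 7.165 × 10^-3 mol, y = 8.356 × 10^-3 mol
mass of NaOH = 7.165 × 10^-3 × 40.00 = 0.2866 g
% NaOH = 0.2866 / 0.7749 × 100 = 36.98 %

36.98 %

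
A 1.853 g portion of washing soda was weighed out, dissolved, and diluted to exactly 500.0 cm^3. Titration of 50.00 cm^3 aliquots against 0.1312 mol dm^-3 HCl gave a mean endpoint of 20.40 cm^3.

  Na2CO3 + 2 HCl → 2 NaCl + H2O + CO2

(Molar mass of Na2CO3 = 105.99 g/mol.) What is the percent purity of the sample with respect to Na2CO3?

n(HCl) per titration = 0.02040 × 0.1312 = 2.676 × 10^-3 mol
From the 1:2 ratio, n(Na2CO3) in each aliquot = 1/2 × 2.676 × 10^-3 = 1.338 × 10^-3 mol
n(Na2CO3) in the whole flask = 1.338 × 10^-3 × 500.0/50.00 = 0.01338 mol
mass of Na2CO3 = 0.01338 × 105.99 = 1.418 g
% Na2CO3 = 1.418 / 1.853 × 100 = 76.55 %

76.55 %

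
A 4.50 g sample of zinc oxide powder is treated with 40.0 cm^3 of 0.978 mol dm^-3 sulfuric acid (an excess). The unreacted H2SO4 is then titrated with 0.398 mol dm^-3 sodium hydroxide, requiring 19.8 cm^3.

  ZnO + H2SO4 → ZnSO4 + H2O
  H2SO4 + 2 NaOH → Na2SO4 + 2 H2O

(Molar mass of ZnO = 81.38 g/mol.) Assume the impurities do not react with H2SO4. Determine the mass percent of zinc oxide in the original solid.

n(H2SO4) added = 0.0400 × 0.978 = 0.0391 mol
n(NaOH) used in back-titration = 0.0198 × 0.398 = 7.88 × 10^-3 mol
From the 1:2 ratio, n(H2SO4) left over = 1/2 × 7.88 × 10^-3 = 3.94 × 10^-3 mol
n(H2SO4) consumed by analyte = 0.0391 − 3.94 × 10^-3 = 0.0352 mol
n(ZnO) = 0.0352 mol (1:1 ratio)
mass of ZnO = 0.0352 × 81.38 = 2.86 g
% ZnO = 2.86 / 4.50 × 100 = 63.6 %

63.6 %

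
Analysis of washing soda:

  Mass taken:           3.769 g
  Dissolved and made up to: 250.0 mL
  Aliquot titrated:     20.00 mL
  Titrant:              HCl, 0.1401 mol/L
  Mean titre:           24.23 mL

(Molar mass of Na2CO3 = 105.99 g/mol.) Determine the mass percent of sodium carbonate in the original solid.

Na2CO3 + 2 HCl → 2 NaCl + H2O + CO2
n(HCl) per titration = 0.02423 × 0.1401 = 3.395 × 10^-3 mol
From the 1:2 ratio, n(Na2CO3) in each aliquot = 1/2 × 3.395 × 10^-3 = 1.697 × 10^-3 mol
n(Na2CO3) in the whole flask = 1.697 × 10^-3 × 250.0/20.00 = 0.02122 mol
mass of Na2CO3 = 0.02122 × 105.99 = 2.249 g
% Na2CO3 = 2.249 / 3.769 × 100 = 59.66 %

59.66 %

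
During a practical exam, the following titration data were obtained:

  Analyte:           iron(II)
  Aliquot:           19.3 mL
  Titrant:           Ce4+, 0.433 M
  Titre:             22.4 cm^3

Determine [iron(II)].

Ce^4+ + Fe^2+ → Ce^3+ + Fe^3+
n(Ce4+) = 0.0224 L × 0.433 mol/L = 9.70 × 10^-3 mol
n(Fe2+) = 9.70 × 10^-3 mol (1:1 mole ratio)
[Fe2+] = 9.70 × 10^-3 mol / 0.0193 L = 0.503 mol/L

0.503 M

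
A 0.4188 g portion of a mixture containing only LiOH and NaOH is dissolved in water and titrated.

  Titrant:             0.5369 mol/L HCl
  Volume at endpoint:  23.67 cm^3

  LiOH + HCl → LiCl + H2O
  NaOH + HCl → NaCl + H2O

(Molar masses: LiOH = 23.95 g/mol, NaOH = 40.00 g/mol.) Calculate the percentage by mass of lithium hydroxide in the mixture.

31.90 %

n(HCl) = 0.02367 × 0.5369 = 0.01271 mol
Let x = n(LiOH), y = n(NaOH).
Titrant: 1x + 1y = 0.01271;  mass: 23.95x + 40.00y = 0.4188
Solving, x = 5.579 × 10^-3 mol, y = 7.130 × 10^-3 mol
mass of LiOH = 5.579 × 10^-3 × 23.95 = 0.1336 g
% LiOH = 0.1336 / 0.4188 × 100 = 31.90 %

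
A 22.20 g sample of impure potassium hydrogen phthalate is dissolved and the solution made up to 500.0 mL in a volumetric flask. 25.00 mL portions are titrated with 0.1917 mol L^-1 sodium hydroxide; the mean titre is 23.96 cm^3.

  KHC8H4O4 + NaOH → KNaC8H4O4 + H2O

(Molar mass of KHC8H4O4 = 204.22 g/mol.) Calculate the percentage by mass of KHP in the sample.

n(NaOH) per titration = 0.02396 × 0.1917 = 4.593 × 10^-3 mol
n(KHC8H4O4) in each aliquot = 4.593 × 10^-3 mol (1:1 ratio)
n(KHC8H4O4) in the whole flask = 4.593 × 10^-3 × 500.0/25.00 = 0.09186 mol
mass of KHC8H4O4 = 0.09186 × 204.22 = 18.76 g
% KHC8H4O4 = 18.76 / 22.20 × 100 = 84.51 %

84.51 %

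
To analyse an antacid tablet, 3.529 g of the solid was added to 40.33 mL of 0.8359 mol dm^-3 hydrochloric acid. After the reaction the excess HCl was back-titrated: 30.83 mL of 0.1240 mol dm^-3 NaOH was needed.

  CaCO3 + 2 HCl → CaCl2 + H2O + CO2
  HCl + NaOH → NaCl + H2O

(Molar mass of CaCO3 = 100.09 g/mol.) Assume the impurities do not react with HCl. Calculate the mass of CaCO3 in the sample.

1.496 g

n(HCl) added = 0.04033 × 0.8359 = 0.03371 mol
n(NaOH) used in back-titration = 0.03083 × 0.1240 = 3.823 × 10^-3 mol
n(HCl) left over = 3.823 × 10^-3 mol (1:1 ratio)
n(HCl) consumed by analyte = 0.03371 − 3.823 × 10^-3 = 0.02989 mol
From the 1:2 ratio, n(CaCO3) = 1/2 × 0.02989 = 0.01494 mol
mass of CaCO3 = 0.01494 × 100.09 = 1.496 g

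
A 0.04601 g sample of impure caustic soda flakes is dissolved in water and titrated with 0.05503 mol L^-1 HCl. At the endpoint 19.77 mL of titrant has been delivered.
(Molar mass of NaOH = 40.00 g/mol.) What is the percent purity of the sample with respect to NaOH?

NaOH + HCl → NaCl + H2O
n(HCl) = 0.01977 L × 0.05503 mol/L = 1.088 × 10^-3 mol
n(NaOH) = 1.088 × 10^-3 mol (1:1 ratio)
mass of NaOH = 1.088 × 10^-3 × 40.00 g/mol = 0.04352 g
% NaOH = 0.04352 / 0.04601 × 100 = 94.58 %

94.58 %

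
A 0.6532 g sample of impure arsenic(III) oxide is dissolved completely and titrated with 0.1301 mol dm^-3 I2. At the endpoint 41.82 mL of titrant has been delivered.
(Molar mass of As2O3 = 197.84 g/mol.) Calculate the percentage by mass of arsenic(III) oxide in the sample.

As2O3 + 2 I2 + 2 H2O → As2O5 + 4 HI
n(I2) = 0.04182 L × 0.1301 mol/L = 5.441 × 10^-3 mol
From the 1:2 ratio, n(As2O3) = 1/2 × 5.441 × 10^-3 = 2.720 × 10^-3 mol
mass of As2O3 = 2.720 × 10^-3 × 197.84 g/mol = 0.5382 g
% As2O3 = 0.5382 / 0.6532 × 100 = 82.39 %

82.39 %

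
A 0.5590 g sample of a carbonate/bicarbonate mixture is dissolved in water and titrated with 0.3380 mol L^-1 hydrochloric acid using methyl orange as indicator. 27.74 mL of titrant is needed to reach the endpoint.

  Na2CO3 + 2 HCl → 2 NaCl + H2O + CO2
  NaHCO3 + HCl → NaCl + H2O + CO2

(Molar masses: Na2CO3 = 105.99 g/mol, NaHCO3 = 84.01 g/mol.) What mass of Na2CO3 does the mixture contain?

0.3908 g

n(HCl) = 0.02774 × 0.3380 = 9.376 × 10^-3 mol
Let x = n(Na2CO3), y = n(NaHCO3).
Titrant: 2x + 1y = 9.376 × 10^-3;  mass: 105.99x + 84.01y = 0.5590
Solving, x = 3.687 × 10^-3 mol, y = 2.003 × 10^-3 mol
mass of Na2CO3 = 3.687 × 10^-3 × 105.99 = 0.3908 g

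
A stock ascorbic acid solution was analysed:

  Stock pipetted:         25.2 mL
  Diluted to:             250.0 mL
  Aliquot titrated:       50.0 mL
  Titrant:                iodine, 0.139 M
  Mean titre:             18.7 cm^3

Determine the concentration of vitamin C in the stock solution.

C6H8O6 + I2 → C6H6O6 + 2 HI
n(I2) = 0.0187 × 0.139 = 2.60 × 10^-3 mol
n(C6H8O6) in the aliquot = 2.60 × 10^-3 mol (1:1 ratio)
[C6H8O6]_dilute = 2.60 × 10^-3 / 0.0500 = 0.0520 mol/L
Dilution factor = 250.0 / 25.2 = 9.921
[C6H8O6]_stock = 0.0520 × 9.921 = 0.516 mol/L

0.516 M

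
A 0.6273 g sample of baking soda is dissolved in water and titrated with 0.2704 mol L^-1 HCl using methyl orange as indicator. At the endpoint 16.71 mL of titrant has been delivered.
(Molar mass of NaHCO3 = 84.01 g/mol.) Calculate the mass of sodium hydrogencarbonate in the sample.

NaHCO3 + HCl → NaCl + H2O + CO2
n(HCl) = 0.01671 L × 0.2704 mol/L = 4.518 × 10^-3 mol
n(NaHCO3) = 4.518 × 10^-3 mol (1:1 ratio)
mass of NaHCO3 = 4.518 × 10^-3 × 84.01 g/mol = 0.3796 g

0.3796 g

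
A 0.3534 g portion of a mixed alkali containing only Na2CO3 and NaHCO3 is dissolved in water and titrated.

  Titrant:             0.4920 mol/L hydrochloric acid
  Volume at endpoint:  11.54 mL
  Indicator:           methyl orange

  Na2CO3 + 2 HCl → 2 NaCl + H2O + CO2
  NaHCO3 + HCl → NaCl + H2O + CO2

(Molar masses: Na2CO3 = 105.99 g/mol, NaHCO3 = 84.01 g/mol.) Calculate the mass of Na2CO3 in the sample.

n(HCl) = 0.01154 × 0.4920 = 5.678 × 10^-3 mol
Let x = n(Na2CO3), y = n(NaHCO3).
Titrant: 2x + 1y = 5.678 × 10^-3;  mass: 105.99x + 84.01y = 0.3534
Solving, x = 1.992 × 10^-3 mol, y = 1.693 × 10^-3 mol
mass of Na2CO3 = 1.992 × 10^-3 × 105.99 = 0.2112 g

0.2112 g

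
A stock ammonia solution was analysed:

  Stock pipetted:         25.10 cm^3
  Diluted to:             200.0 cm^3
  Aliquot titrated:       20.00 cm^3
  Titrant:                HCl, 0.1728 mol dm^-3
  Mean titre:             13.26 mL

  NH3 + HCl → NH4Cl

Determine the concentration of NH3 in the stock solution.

n(HCl) = 0.01326 × 0.1728 = 2.291 × 10^-3 mol
n(NH3) in the aliquot = 2.291 × 10^-3 mol (1:1 ratio)
[NH3]_dilute = 2.291 × 10^-3 / 0.02000 = 0.1146 mol/L
Dilution factor = 200.0 / 25.10 = 7.968
[NH3]_stock = 0.1146 × 7.968 = 0.9129 mol/L

0.9129 mol/L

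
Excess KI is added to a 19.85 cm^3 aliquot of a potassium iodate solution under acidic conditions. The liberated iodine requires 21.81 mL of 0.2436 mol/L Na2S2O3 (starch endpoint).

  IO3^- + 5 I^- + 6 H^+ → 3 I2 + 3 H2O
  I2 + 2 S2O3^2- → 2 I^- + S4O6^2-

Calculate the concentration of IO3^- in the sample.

0.04461 mol/L

n(S2O3^2-) = 0.02181 × 0.2436 = 5.313 × 10^-3 mol
n(I2) = n(S2O3^2-)/2 = 2.656 × 10^-3 mol
From the 1:3 ratio, n(IO3^-) in the aliquot = 1/3 × 2.656 × 10^-3 = 8.855 × 10^-4 mol
[IO3^-] = 8.855 × 10^-4 / 0.01985 = 0.04461 mol/L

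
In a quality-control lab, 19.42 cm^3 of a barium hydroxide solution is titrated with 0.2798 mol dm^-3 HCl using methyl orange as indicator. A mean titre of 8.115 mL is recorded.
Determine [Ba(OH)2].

0.05846 mol/L

Ba(OH)2 + 2 HCl → BaCl2 + 2 H2O
n(HCl) = 0.008115 L × 0.2798 mol/L = 2.271 × 10^-3 mol
From the 1:2 mole ratio, n(Ba(OH)2) = 1/2 × 2.271 × 10^-3 = 1.135 × 10^-3 mol
[Ba(OH)2] = 1.135 × 10^-3 mol / 0.01942 L = 0.05846 mol/L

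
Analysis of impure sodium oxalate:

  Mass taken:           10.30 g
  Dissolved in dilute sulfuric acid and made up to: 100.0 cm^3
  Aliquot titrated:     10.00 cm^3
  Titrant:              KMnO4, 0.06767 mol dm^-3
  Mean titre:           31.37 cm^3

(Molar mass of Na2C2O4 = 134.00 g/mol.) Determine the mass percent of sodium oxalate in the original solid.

2 MnO4^- + 5 C2O4^2- + 16 H^+ → 2 Mn^2+ + 10 CO2 + 8 H2O
n(KMnO4) per titration = 0.03137 × 0.06767 = 2.123 × 10^-3 mol
From the 5:2 ratio, n(Na2C2O4) in each aliquot = 5/2 × 2.123 × 10^-3 = 5.307 × 10^-3 mol
n(Na2C2O4) in the whole flask = 5.307 × 10^-3 × 100.0/10.00 = 0.05307 mol
mass of Na2C2O4 = 0.05307 × 134.00 = 7.111 g
% Na2C2O4 = 7.111 / 10.30 × 100 = 69.04 %

69.04 %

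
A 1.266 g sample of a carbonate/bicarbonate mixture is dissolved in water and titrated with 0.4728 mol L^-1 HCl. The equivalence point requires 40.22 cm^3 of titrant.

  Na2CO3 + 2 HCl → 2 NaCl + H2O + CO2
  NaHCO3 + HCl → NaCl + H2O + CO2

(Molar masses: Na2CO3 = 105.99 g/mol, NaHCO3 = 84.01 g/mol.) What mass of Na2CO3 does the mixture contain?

0.5665 g

n(HCl) = 0.04022 × 0.4728 = 0.01902 mol
Let x = n(Na2CO3), y = n(NaHCO3).
Titrant: 2x + 1y = 0.01902;  mass: 105.99x + 84.01y = 1.266
Solving, x = 5.345 × 10^-3 mol, y = 8.326 × 10^-3 mol
mass of Na2CO3 = 5.345 × 10^-3 × 105.99 = 0.5665 g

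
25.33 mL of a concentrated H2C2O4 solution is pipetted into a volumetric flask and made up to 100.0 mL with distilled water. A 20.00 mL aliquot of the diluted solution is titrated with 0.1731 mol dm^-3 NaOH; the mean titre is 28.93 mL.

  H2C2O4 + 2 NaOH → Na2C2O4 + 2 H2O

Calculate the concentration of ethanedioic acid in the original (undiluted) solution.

n(NaOH) = 0.02893 × 0.1731 = 5.008 × 10^-3 mol
From the 1:2 ratio, n(H2C2O4) in the aliquot = 1/2 × 5.008 × 10^-3 = 2.504 × 10^-3 mol
[H2C2O4]_dilute = 2.504 × 10^-3 / 0.02000 = 0.1252 mol/L
Dilution factor = 100.0 / 25.33 = 3.948
[H2C2O4]_stock = 0.1252 × 3.948 = 0.4943 mol/L

0.4943 mol/L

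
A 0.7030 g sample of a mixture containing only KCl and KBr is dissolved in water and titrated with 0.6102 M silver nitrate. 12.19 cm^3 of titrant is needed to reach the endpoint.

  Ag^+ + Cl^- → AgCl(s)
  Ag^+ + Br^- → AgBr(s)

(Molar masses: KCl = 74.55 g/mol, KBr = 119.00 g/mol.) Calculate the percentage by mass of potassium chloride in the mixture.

43.46 %

n(AgNO3) = 0.01219 × 0.6102 = 7.438 × 10^-3 mol
Let x = n(KCl), y = n(KBr).
Titrant: 1x + 1y = 7.438 × 10^-3;  mass: 74.55x + 119.00y = 0.7030
Solving, x = 4.098 × 10^-3 mol, y = 3.340 × 10^-3 mol
mass of KCl = 4.098 × 10^-3 × 74.55 = 0.3055 g
% KCl = 0.3055 / 0.7030 × 100 = 43.46 %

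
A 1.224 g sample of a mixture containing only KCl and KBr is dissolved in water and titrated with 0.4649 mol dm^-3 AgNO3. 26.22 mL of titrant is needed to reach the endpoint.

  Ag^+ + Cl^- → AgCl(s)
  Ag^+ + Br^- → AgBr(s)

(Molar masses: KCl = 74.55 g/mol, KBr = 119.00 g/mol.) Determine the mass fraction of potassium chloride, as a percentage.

n(AgNO3) = 0.02622 × 0.4649 = 0.01219 mol
Let x = n(KCl), y = n(KBr).
Titrant: 1x + 1y = 0.01219;  mass: 74.55x + 119.00y = 1.224
Solving, x = 5.097 × 10^-3 mol, y = 7.092 × 10^-3 mol
mass of KCl = 5.097 × 10^-3 × 74.55 = 0.3800 g
% KCl = 0.3800 / 1.224 × 100 = 31.05 %

31.05 %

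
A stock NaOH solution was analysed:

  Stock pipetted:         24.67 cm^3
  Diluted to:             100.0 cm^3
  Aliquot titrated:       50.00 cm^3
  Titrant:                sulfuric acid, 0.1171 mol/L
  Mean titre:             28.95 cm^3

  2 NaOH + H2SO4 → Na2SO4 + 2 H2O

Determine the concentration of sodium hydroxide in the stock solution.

n(H2SO4) = 0.02895 × 0.1171 = 3.390 × 10^-3 mol
From the 2:1 ratio, n(NaOH) in the aliquot = 2/1 × 3.390 × 10^-3 = 6.780 × 10^-3 mol
[NaOH]_dilute = 6.780 × 10^-3 / 0.05000 = 0.1356 mol/L
Dilution factor = 100.0 / 24.67 = 4.054
[NaOH]_stock = 0.1356 × 4.054 = 0.5497 mol/L

0.5497 mol/L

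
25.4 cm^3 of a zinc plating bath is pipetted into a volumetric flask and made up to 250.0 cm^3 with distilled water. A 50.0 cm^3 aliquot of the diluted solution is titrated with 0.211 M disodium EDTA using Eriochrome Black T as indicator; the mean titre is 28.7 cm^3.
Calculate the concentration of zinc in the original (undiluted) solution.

Zn^2+ + EDTA^4- → [Zn(EDTA)]^2-
n(EDTA) = 0.0287 × 0.211 = 6.06 × 10^-3 mol
n(Zn2+) in the aliquot = 6.06 × 10^-3 mol (1:1 ratio)
[Zn2+]_dilute = 6.06 × 10^-3 / 0.0500 = 0.121 mol/L
Dilution factor = 250.0 / 25.4 = 9.843
[Zn2+]_stock = 0.121 × 9.843 = 1.19 mol/L

1.19 M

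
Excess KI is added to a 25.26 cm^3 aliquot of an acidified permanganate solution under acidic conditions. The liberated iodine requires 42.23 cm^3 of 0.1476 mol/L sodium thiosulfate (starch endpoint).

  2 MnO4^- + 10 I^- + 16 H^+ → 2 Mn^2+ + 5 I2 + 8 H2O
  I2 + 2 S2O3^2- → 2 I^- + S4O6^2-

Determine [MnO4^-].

n(S2O3^2-) = 0.04223 × 0.1476 = 6.233 × 10^-3 mol
n(I2) = n(S2O3^2-)/2 = 3.117 × 10^-3 mol
From the 2:5 ratio, n(MnO4^-) in the aliquot = 2/5 × 3.117 × 10^-3 = 1.247 × 10^-3 mol
[MnO4^-] = 1.247 × 10^-3 / 0.02526 = 0.04935 mol/L

0.04935 mol/L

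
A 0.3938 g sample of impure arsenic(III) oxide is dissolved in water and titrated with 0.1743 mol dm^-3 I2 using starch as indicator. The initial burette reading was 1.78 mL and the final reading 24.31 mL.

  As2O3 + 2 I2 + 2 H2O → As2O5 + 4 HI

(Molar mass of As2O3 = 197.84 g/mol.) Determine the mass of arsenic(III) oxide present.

n(I2) = 0.02253 L × 0.1743 mol/L = 3.927 × 10^-3 mol
From the 1:2 ratio, n(As2O3) = 1/2 × 3.927 × 10^-3 = 1.963 × 10^-3 mol
mass of As2O3 = 1.963 × 10^-3 × 197.84 g/mol = 0.3885 g

0.3885 g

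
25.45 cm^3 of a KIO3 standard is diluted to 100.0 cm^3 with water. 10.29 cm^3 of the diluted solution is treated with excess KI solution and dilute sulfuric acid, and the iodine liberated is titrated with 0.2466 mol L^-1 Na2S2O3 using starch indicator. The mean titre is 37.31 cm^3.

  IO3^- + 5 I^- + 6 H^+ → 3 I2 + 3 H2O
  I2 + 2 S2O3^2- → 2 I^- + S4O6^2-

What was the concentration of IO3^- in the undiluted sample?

n(S2O3^2-) = 0.03731 × 0.2466 = 9.201 × 10^-3 mol
n(I2) = n(S2O3^2-)/2 = 4.600 × 10^-3 mol
From the 1:3 ratio, n(IO3^-) in the aliquot = 1/3 × 4.600 × 10^-3 = 1.533 × 10^-3 mol
[IO3^-]_dilute = 1.533 × 10^-3 / 0.01029 = 0.1490 mol/L
[IO3^-]_original = 0.1490 × 100.0/25.45 = 0.5855 mol/L

0.5855 mol/L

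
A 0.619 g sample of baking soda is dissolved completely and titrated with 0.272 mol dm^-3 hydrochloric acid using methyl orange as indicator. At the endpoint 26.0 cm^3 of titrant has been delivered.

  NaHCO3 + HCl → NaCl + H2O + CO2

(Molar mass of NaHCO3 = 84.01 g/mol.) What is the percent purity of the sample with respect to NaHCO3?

n(HCl) = 0.0260 L × 0.272 mol/L = 7.07 × 10^-3 mol
n(NaHCO3) = 7.07 × 10^-3 mol (1:1 ratio)
mass of NaHCO3 = 7.07 × 10^-3 × 84.01 g/mol = 0.594 g
% NaHCO3 = 0.594 / 0.619 × 100 = 96.0 %

96.0 %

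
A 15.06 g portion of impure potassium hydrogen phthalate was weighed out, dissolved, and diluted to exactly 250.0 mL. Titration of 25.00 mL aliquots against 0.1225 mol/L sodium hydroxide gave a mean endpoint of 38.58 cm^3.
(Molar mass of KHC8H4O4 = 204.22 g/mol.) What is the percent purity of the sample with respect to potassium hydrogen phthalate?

KHC8H4O4 + NaOH → KNaC8H4O4 + H2O
n(NaOH) per titration = 0.03858 × 0.1225 = 4.726 × 10^-3 mol
n(KHC8H4O4) in each aliquot = 4.726 × 10^-3 mol (1:1 ratio)
n(KHC8H4O4) in the whole flask = 4.726 × 10^-3 × 250.0/25.00 = 0.04726 mol
mass of KHC8H4O4 = 0.04726 × 204.22 = 9.652 g
% KHC8H4O4 = 9.652 / 15.06 × 100 = 64.09 %

64.09 %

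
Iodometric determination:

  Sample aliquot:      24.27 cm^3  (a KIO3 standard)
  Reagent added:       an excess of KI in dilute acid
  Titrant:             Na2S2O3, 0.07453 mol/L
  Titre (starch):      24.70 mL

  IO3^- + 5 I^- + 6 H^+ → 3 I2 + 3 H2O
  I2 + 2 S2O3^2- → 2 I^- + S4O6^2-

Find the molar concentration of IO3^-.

n(S2O3^2-) = 0.02470 × 0.07453 = 1.841 × 10^-3 mol
n(I2) = n(S2O3^2-)/2 = 9.204 × 10^-4 mol
From the 1:3 ratio, n(IO3^-) in the aliquot = 1/3 × 9.204 × 10^-4 = 3.068 × 10^-4 mol
[IO3^-] = 3.068 × 10^-4 / 0.02427 = 0.01264 mol/L

0.01264 mol/L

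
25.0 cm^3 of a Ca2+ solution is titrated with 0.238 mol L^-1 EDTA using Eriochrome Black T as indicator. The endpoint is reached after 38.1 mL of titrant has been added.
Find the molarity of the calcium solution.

0.363 mol/L

Ca^2+ + EDTA^4- → [Ca(EDTA)]^2-
n(EDTA) = 0.0381 L × 0.238 mol/L = 9.07 × 10^-3 mol
n(Ca2+) = 9.07 × 10^-3 mol (1:1 mole ratio)
[Ca2+] = 9.07 × 10^-3 mol / 0.0250 L = 0.363 mol/L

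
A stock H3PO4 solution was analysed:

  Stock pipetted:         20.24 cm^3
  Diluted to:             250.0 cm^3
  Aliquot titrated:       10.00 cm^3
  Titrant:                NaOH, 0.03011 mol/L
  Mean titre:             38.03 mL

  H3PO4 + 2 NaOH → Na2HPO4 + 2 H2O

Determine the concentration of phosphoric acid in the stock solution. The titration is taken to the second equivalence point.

0.7072 mol/L

n(NaOH) = 0.03803 × 0.03011 = 1.145 × 10^-3 mol
From the 1:2 ratio, n(H3PO4) in the aliquot = 1/2 × 1.145 × 10^-3 = 5.725 × 10^-4 mol
[H3PO4]_dilute = 5.725 × 10^-4 / 0.01000 = 0.05725 mol/L
Dilution factor = 250.0 / 20.24 = 12.35
[H3PO4]_stock = 0.05725 × 12.35 = 0.7072 mol/L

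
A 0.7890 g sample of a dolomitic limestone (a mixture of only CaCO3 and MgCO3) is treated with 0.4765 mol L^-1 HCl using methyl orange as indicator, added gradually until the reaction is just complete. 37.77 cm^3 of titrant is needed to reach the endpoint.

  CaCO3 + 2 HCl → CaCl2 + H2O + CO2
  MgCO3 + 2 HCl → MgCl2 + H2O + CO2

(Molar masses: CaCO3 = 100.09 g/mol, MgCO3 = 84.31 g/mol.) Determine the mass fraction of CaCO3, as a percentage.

24.37 %

n(HCl) = 0.03777 × 0.4765 = 0.01800 mol
Let x = n(CaCO3), y = n(MgCO3).
Titrant: 2x + 2y = 0.01800;  mass: 100.09x + 84.31y = 0.7890
Solving, x = 1.921 × 10^-3 mol, y = 7.077 × 10^-3 mol
mass of CaCO3 = 1.921 × 10^-3 × 100.09 = 0.1923 g
% CaCO3 = 0.1923 / 0.7890 × 100 = 24.37 %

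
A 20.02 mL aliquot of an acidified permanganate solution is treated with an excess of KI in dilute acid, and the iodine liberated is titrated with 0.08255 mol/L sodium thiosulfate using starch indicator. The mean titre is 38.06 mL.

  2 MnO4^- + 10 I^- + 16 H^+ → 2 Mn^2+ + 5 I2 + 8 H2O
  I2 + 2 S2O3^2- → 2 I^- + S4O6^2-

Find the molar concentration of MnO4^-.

n(S2O3^2-) = 0.03806 × 0.08255 = 3.142 × 10^-3 mol
n(I2) = n(S2O3^2-)/2 = 1.571 × 10^-3 mol
From the 2:5 ratio, n(MnO4^-) in the aliquot = 2/5 × 1.571 × 10^-3 = 6.284 × 10^-4 mol
[MnO4^-] = 6.284 × 10^-4 / 0.02002 = 0.03139 mol/L

0.03139 mol/L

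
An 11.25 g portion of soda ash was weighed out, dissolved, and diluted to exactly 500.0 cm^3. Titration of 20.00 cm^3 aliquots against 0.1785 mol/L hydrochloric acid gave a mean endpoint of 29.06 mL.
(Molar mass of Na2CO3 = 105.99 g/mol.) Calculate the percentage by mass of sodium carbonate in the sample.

61.09 %

Na2CO3 + 2 HCl → 2 NaCl + H2O + CO2
n(HCl) per titration = 0.02906 × 0.1785 = 5.187 × 10^-3 mol
From the 1:2 ratio, n(Na2CO3) in each aliquot = 1/2 × 5.187 × 10^-3 = 2.594 × 10^-3 mol
n(Na2CO3) in the whole flask = 2.594 × 10^-3 × 500.0/20.00 = 0.06484 mol
mass of Na2CO3 = 0.06484 × 105.99 = 6.872 g
% Na2CO3 = 6.872 / 11.25 × 100 = 61.09 %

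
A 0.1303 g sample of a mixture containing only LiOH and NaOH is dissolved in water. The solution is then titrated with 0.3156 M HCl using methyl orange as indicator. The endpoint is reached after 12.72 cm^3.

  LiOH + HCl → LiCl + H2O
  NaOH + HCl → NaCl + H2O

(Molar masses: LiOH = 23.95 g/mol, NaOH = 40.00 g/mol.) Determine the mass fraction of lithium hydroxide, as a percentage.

n(HCl) = 0.01272 × 0.3156 = 4.014 × 10^-3 mol
Let x = n(LiOH), y = n(NaOH).
Titrant: 1x + 1y = 4.014 × 10^-3;  mass: 23.95x + 40.00y = 0.1303
Solving, x = 1.886 × 10^-3 mol, y = 2.128 × 10^-3 mol
mass of LiOH = 1.886 × 10^-3 × 23.95 = 0.04518 g
% LiOH = 0.04518 / 0.1303 × 100 = 34.67 %

34.67 %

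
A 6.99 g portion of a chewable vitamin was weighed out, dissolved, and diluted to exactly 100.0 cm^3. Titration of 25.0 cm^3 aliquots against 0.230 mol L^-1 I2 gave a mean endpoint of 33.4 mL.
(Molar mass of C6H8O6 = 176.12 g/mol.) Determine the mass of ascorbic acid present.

5.41 g

C6H8O6 + I2 → C6H6O6 + 2 HI
n(I2) per titration = 0.0334 × 0.230 = 7.68 × 10^-3 mol
n(C6H8O6) in each aliquot = 7.68 × 10^-3 mol (1:1 ratio)
n(C6H8O6) in the whole flask = 7.68 × 10^-3 × 100.0/25.0 = 0.0307 mol
mass of C6H8O6 = 0.0307 × 176.12 = 5.41 g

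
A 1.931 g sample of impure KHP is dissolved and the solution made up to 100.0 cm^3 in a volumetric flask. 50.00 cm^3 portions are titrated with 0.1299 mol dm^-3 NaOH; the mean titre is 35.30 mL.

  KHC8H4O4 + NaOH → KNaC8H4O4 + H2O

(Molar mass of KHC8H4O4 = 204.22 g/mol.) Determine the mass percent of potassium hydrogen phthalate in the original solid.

96.99 %

n(NaOH) per titration = 0.03530 × 0.1299 = 4.585 × 10^-3 mol
n(KHC8H4O4) in each aliquot = 4.585 × 10^-3 mol (1:1 ratio)
n(KHC8H4O4) in the whole flask = 4.585 × 10^-3 × 100.0/50.00 = 9.171 × 10^-3 mol
mass of KHC8H4O4 = 9.171 × 10^-3 × 204.22 = 1.873 g
% KHC8H4O4 = 1.873 / 1.931 × 100 = 96.99 %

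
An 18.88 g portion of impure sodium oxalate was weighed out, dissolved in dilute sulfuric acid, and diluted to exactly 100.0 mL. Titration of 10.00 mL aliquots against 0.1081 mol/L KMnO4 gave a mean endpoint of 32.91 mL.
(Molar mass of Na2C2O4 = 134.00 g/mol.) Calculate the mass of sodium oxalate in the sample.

2 MnO4^- + 5 C2O4^2- + 16 H^+ → 2 Mn^2+ + 10 CO2 + 8 H2O
n(KMnO4) per titration = 0.03291 × 0.1081 = 3.558 × 10^-3 mol
From the 5:2 ratio, n(Na2C2O4) in each aliquot = 5/2 × 3.558 × 10^-3 = 8.894 × 10^-3 mol
n(Na2C2O4) in the whole flask = 8.894 × 10^-3 × 100.0/10.00 = 0.08894 mol
mass of Na2C2O4 = 0.08894 × 134.00 = 11.92 g

11.92 g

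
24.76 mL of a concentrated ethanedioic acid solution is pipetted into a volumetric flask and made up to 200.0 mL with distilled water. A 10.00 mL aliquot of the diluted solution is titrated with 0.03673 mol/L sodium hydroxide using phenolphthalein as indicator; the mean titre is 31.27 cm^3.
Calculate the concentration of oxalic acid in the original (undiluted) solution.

H2C2O4 + 2 NaOH → Na2C2O4 + 2 H2O
n(NaOH) = 0.03127 × 0.03673 = 1.149 × 10^-3 mol
From the 1:2 ratio, n(H2C2O4) in the aliquot = 1/2 × 1.149 × 10^-3 = 5.743 × 10^-4 mol
[H2C2O4]_dilute = 5.743 × 10^-4 / 0.01000 = 0.05743 mol/L
Dilution factor = 200.0 / 24.76 = 8.078
[H2C2O4]_stock = 0.05743 × 8.078 = 0.4639 mol/L

0.4639 mol/L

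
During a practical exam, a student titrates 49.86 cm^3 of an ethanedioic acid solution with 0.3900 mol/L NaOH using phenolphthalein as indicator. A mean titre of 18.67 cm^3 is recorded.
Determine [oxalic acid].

0.07302 mol/L

H2C2O4 + 2 NaOH → Na2C2O4 + 2 H2O
n(NaOH) = 0.01867 L × 0.3900 mol/L = 7.281 × 10^-3 mol
From the 1:2 mole ratio, n(H2C2O4) = 1/2 × 7.281 × 10^-3 = 3.641 × 10^-3 mol
[H2C2O4] = 3.641 × 10^-3 mol / 0.04986 L = 0.07302 mol/L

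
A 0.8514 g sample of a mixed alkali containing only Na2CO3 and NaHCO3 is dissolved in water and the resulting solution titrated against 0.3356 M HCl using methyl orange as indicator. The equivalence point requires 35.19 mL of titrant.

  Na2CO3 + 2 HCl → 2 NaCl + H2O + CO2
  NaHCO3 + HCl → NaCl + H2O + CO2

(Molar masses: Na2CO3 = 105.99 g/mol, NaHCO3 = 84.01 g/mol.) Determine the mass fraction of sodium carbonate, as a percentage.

28.25 %

n(HCl) = 0.03519 × 0.3356 = 0.01181 mol
Let x = n(Na2CO3), y = n(NaHCO3).
Titrant: 2x + 1y = 0.01181;  mass: 105.99x + 84.01y = 0.8514
Solving, x = 2.269 × 10^-3 mol, y = 7.272 × 10^-3 mol
mass of Na2CO3 = 2.269 × 10^-3 × 105.99 = 0.2405 g
% Na2CO3 = 0.2405 / 0.8514 × 100 = 28.25 %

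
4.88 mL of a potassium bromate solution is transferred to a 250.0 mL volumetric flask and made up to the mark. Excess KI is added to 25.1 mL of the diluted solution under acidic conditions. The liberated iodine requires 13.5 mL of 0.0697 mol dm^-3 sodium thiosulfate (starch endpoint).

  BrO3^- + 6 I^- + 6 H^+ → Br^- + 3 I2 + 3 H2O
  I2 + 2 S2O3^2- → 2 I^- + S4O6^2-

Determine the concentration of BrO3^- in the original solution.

0.320 mol/L

n(S2O3^2-) = 0.0135 × 0.0697 = 9.41 × 10^-4 mol
n(I2) = n(S2O3^2-)/2 = 4.70 × 10^-4 mol
From the 1:3 ratio, n(BrO3^-) in the aliquot = 1/3 × 4.70 × 10^-4 = 1.57 × 10^-4 mol
[BrO3^-]_dilute = 1.57 × 10^-4 / 0.0251 = 0.00625 mol/L
[BrO3^-]_original = 0.00625 × 250.0/4.88 = 0.320 mol/L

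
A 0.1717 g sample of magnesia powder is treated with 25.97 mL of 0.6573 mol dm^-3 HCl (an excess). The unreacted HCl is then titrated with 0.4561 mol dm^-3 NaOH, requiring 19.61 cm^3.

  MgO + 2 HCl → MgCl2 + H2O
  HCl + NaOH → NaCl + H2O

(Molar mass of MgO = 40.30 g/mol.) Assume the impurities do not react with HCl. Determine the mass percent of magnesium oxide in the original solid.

95.36 %

n(HCl) added = 0.02597 × 0.6573 = 0.01707 mol
n(NaOH) used in back-titration = 0.01961 × 0.4561 = 8.944 × 10^-3 mol
n(HCl) left over = 8.944 × 10^-3 mol (1:1 ratio)
n(HCl) consumed by analyte = 0.01707 − 8.944 × 10^-3 = 8.126 × 10^-3 mol
From the 1:2 ratio, n(MgO) = 1/2 × 8.126 × 10^-3 = 4.063 × 10^-3 mol
mass of MgO = 4.063 × 10^-3 × 40.30 = 0.1637 g
% MgO = 0.1637 / 0.1717 × 100 = 95.36 %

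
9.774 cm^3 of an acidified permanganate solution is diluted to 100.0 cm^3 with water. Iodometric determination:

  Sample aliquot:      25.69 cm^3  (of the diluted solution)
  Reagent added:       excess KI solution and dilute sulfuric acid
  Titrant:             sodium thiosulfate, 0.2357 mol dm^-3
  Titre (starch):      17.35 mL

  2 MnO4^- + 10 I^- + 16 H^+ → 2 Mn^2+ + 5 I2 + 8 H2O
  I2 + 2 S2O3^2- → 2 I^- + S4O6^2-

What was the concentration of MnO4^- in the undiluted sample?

n(S2O3^2-) = 0.01735 × 0.2357 = 4.089 × 10^-3 mol
n(I2) = n(S2O3^2-)/2 = 2.045 × 10^-3 mol
From the 2:5 ratio, n(MnO4^-) in the aliquot = 2/5 × 2.045 × 10^-3 = 8.179 × 10^-4 mol
[MnO4^-]_dilute = 8.179 × 10^-4 / 0.02569 = 0.03184 mol/L
[MnO4^-]_original = 0.03184 × 100.0/9.774 = 0.3257 mol/L

0.3257 mol/L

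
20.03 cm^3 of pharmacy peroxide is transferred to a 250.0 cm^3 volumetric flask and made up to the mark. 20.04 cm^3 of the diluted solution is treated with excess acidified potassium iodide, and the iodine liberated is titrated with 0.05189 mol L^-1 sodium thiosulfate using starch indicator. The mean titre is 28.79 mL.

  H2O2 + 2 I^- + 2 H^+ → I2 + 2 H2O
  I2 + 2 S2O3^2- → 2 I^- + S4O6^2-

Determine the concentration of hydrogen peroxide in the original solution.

0.4652 mol/L

n(S2O3^2-) = 0.02879 × 0.05189 = 1.494 × 10^-3 mol
n(I2) = n(S2O3^2-)/2 = 7.470 × 10^-4 mol
n(H2O2) in the aliquot = 7.470 × 10^-4 mol (1:1 ratio)
[H2O2]_dilute = 7.470 × 10^-4 / 0.02004 = 0.03727 mol/L
[H2O2]_original = 0.03727 × 250.0/20.03 = 0.4652 mol/L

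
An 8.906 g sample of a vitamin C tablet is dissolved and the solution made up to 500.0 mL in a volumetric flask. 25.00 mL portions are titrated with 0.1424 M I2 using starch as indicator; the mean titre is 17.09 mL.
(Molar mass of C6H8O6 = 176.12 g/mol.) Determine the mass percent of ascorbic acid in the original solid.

C6H8O6 + I2 → C6H6O6 + 2 HI
n(I2) per titration = 0.01709 × 0.1424 = 2.434 × 10^-3 mol
n(C6H8O6) in each aliquot = 2.434 × 10^-3 mol (1:1 ratio)
n(C6H8O6) in the whole flask = 2.434 × 10^-3 × 500.0/25.00 = 0.04867 mol
mass of C6H8O6 = 0.04867 × 176.12 = 8.572 g
% C6H8O6 = 8.572 / 8.906 × 100 = 96.25 %

96.25 %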